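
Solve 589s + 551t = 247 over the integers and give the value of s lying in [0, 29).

21

Euclid: 589 = 1·551 + 38; 551 = 14·38 + 19; 38 = 2·19 + 0 → gcd = 19; 247 = 19·13.
Back-substitution yields 589·(-14) + 551·(15) = 19, so one solution is s = -14·13 = -182, t = 15·13 = 195.
Solutions in s differ by 551/19 = 29; the one in [0, 29) is -182 mod 29 = 21.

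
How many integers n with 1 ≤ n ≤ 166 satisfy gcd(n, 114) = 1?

52

Prime factors of 114: 2, 3, 19. Count integers ≤ 166 divisible by none of them.
By inclusion–exclusion: 166 − ⌊166/2⌋ − ⌊166/3⌋ − ⌊166/19⌋ + ⌊166/6⌋ + ⌊166/38⌋ + ⌊166/57⌋ − ⌊166/114⌋ = 52.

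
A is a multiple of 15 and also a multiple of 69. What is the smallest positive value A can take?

15 = 3 · 5; 69 = 3 · 23
max exponents: 3 · 5 · 23 = 345

345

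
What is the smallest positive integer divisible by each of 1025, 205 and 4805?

1025 = 5² · 41; 205 = 5 · 41; 4805 = 5 · 31²
lcm takes max exponent of each prime: 5² · 31² · 41 = 985025

985025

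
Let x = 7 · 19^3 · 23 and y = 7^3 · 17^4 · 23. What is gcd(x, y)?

min exponent per shared prime: 7 · 23 = 161

161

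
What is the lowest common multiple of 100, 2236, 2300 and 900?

100 = 2² · 5²; 2236 = 2² · 13 · 43; 2300 = 2² · 5² · 23; 900 = 2² · 3² · 5²
lcm takes max exponent of each prime: 2² · 3² · 5² · 13 · 23 · 43 = 11571300

11571300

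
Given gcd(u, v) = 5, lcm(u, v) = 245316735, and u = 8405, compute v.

145935

u·v = gcd·lcm = 5·245316735 = 1226583675, so v = 1226583675/8405 = 145935.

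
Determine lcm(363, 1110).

gcd first: 1110 = 3·363 + 21; 363 = 17·21 + 6; 21 = 3·6 + 3; 6 = 2·3 + 0 → gcd = 3
lcm = 363·1110/gcd = 402930/3 = 134310

134310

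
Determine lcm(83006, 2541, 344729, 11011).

1317554238

lcm(83006, 2541) = 83006·2541/gcd = 210918246/847 = 249018
lcm(249018, 344729) = 249018·344729/gcd = 85843726122/847 = 101350326
lcm(101350326, 11011) = 101350326·11011/gcd = 1115968439586/847 = 1317554238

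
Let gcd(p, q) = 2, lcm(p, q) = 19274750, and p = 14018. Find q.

Using pq = gcd(p,q)·lcm(p,q) = 2·19274750 = 38549500, we get q = 38549500/14018 = 2750.

2750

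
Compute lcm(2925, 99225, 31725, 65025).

2925 = 3² · 5² · 13; 99225 = 3⁴ · 5² · 7²; 31725 = 3³ · 5² · 47; 65025 = 3² · 5² · 17²
lcm takes max exponent of each prime: 3⁴ · 5² · 7² · 13 · 17² · 47 = 17521051275

17521051275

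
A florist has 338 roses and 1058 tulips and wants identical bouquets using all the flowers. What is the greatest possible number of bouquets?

2

Euclid: 1058 = 3·338 + 44; 338 = 7·44 + 30; 44 = 1·30 + 14; 30 = 2·14 + 2; 14 = 7·2 + 0. Last nonzero remainder: 2.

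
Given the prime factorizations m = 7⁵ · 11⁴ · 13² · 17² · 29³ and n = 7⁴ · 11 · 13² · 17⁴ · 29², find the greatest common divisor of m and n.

1084839246491

min exponent per shared prime: 7⁴ · 11 · 13² · 17² · 29² = 1084839246491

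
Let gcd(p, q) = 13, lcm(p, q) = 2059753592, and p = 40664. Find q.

p·q = gcd·lcm = 13·2059753592 = 26776796696, so q = 26776796696/40664 = 658489.

658489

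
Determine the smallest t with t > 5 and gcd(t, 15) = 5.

Multiples of 5 above 5: 5·2, 5·3, … . Need the cofactor coprime to 15/5 = 3.
Checking s = 2, 3, … the first with gcd(s, 3) = 1 is s = 2, giving 10.

10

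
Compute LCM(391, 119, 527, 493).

2460563

391 = 17 · 23; 119 = 7 · 17; 527 = 17 · 31; 493 = 17 · 29
lcm takes max exponent of each prime: 7 · 17 · 23 · 29 · 31 = 2460563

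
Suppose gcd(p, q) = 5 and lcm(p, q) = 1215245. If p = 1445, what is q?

4205

p·q = gcd·lcm = 5·1215245 = 6076225, so q = 6076225/1445 = 4205.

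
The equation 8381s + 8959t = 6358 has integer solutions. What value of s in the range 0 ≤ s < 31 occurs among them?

20

gcd(8381, 8959) = 289 (Euclid: 8959 = 1·8381 + 578; 8381 = 14·578 + 289; 578 = 2·289 + 0), and 289 | 6358.
Extended Euclid: 8381·(15) + 8959·(-14) = 289. Scale by 22: s₀ = 330.
General solution s = s₀ + 31k; reducing mod 31 gives s = 20 (and t = -18).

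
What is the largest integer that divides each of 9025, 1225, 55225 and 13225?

25

gcd(9025, 1225): 9025 = 7·1225 + 450; 1225 = 2·450 + 325; 450 = 1·325 + 125; 325 = 2·125 + 75; 125 = 1·75 + 50; 75 = 1·50 + 25; 50 = 2·25 + 0 → 25
gcd(25, 55225): 55225 = 2209·25 + 0 → 25
gcd(25, 13225): 13225 = 529·25 + 0 → 25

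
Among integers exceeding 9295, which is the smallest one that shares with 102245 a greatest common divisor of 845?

Multiples of 845 above 9295: 845·12, 845·13, … . Need the cofactor coprime to 102245/845 = 121.
Checking s = 12, 13, … the first with gcd(s, 121) = 1 is s = 12, giving 10140.

10140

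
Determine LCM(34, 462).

34 = 2 · 17; 462 = 2 · 3 · 7 · 11
max exponents: 2 · 3 · 7 · 11 · 17 = 7854

7854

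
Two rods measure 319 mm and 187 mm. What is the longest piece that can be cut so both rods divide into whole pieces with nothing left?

11

319 = 11 · 29
187 = 11 · 17
Common: 11 = 11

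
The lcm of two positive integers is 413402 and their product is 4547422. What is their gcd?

From gcd × lcm = pq: gcd = 4547422 / 413402 = 11.

11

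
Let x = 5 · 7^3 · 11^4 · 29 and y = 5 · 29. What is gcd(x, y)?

min exponent per shared prime: 5 · 29 = 145

145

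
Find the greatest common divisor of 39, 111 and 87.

3

39 = 3 · 13; 111 = 3 · 37; 87 = 3 · 29
gcd takes min exponent of each prime: 3 = 3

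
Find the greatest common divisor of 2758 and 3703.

7

Euclid: 3703 = 1·2758 + 945; 2758 = 2·945 + 868; 945 = 1·868 + 77; 868 = 11·77 + 21; 77 = 3·21 + 14; 21 = 1·14 + 7; 14 = 2·7 + 0. Last nonzero remainder: 7.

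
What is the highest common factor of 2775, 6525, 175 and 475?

25

2775 = 3 · 5² · 37; 6525 = 3² · 5² · 29; 175 = 5² · 7; 475 = 5² · 19
gcd takes min exponent of each prime: 5² = 25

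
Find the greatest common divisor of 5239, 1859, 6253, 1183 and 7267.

5239 = 13² · 31; 1859 = 11 · 13²; 6253 = 13² · 37; 1183 = 7 · 13²; 7267 = 13² · 43
gcd takes min exponent of each prime: 13² = 169

169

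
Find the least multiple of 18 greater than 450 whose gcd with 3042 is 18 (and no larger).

486

Multiples of 18 above 450: 18·26, 18·27, … . Need the cofactor coprime to 3042/18 = 169.
Checking s = 26, 27, … the first with gcd(s, 169) = 1 is s = 27, giving 486.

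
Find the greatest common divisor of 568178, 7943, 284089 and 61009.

gcd(568178, 7943): 568178 = 71·7943 + 4225; 7943 = 1·4225 + 3718; 4225 = 1·3718 + 507; 3718 = 7·507 + 169; 507 = 3·169 + 0 → 169
gcd(169, 284089): 284089 = 1681·169 + 0 → 169
gcd(169, 61009): 61009 = 361·169 + 0 → 169

169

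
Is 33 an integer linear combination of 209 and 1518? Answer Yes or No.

Yes

gcd(209, 1518): 1518 = 7·209 + 55; 209 = 3·55 + 44; 55 = 1·44 + 11; 44 = 4·11 + 0 → 11
11 divides 33, so a solution exists.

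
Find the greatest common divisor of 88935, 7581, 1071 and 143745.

gcd(88935, 7581): 88935 = 11·7581 + 5544; 7581 = 1·5544 + 2037; 5544 = 2·2037 + 1470; 2037 = 1·1470 + 567; 1470 = 2·567 + 336; 567 = 1·336 + 231; 336 = 1·231 + 105; 231 = 2·105 + 21; 105 = 5·21 + 0 → 21
gcd(21, 1071): 1071 = 51·21 + 0 → 21
gcd(21, 143745): 143745 = 6845·21 + 0 → 21

21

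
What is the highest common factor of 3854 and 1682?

2

Euclid: 3854 = 2·1682 + 490; 1682 = 3·490 + 212; 490 = 2·212 + 66; 212 = 3·66 + 14; 66 = 4·14 + 10; 14 = 1·10 + 4; 10 = 2·4 + 2; 4 = 2·2 + 0. Last nonzero remainder: 2.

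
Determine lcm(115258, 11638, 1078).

115258 = 2 · 11 · 13² · 31; 11638 = 2 · 11 · 23²; 1078 = 2 · 7² · 11
lcm takes max exponent of each prime: 2 · 7² · 11 · 13² · 23² · 31 = 2987602618

2987602618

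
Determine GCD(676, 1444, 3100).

4

gcd(676, 1444): 1444 = 2·676 + 92; 676 = 7·92 + 32; 92 = 2·32 + 28; 32 = 1·28 + 4; 28 = 7·4 + 0 → 4
gcd(4, 3100): 3100 = 775·4 + 0 → 4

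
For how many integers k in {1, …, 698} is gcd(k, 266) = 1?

266 = 2·7·19. Inclusion–exclusion on these primes:
698 − ⌊698/2⌋ − ⌊698/7⌋ − ⌊698/19⌋ + ⌊698/14⌋ + ⌊698/38⌋ + ⌊698/133⌋ − ⌊698/266⌋ = 284

284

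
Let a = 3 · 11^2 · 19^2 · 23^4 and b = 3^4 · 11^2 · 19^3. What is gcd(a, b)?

min exponent per shared prime: 3 · 11^2 · 19^2 = 131043

131043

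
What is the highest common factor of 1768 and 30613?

Euclid: 30613 = 17·1768 + 557; 1768 = 3·557 + 97; 557 = 5·97 + 72; 97 = 1·72 + 25; 72 = 2·25 + 22; 25 = 1·22 + 3; 22 = 7·3 + 1; 3 = 3·1 + 0. Last nonzero remainder: 1.

1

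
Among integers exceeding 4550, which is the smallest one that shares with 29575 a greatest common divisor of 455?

5005

Multiples of 455 above 4550: 455·11, 455·12, … . Need the cofactor coprime to 29575/455 = 65.
Checking s = 11, 12, … the first with gcd(s, 65) = 1 is s = 11, giving 5005.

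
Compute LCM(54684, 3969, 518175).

54684 = 2² · 3² · 7² · 31; 3969 = 3⁴ · 7²; 518175 = 3² · 5² · 7² · 47
lcm takes max exponent of each prime: 2² · 3⁴ · 5² · 7² · 31 · 47 = 578283300

578283300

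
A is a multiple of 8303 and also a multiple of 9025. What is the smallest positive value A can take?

gcd first: 9025 = 1·8303 + 722; 8303 = 11·722 + 361; 722 = 2·361 + 0 → gcd = 361
lcm = 8303·9025/gcd = 74934575/361 = 207575

207575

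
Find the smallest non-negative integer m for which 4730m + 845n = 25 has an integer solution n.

72

Reduce mod 845: 4730m ≡ 25 (mod 845). With g = gcd(4730, 845) = 5 dividing 25, divide through: 946m ≡ 5 (mod 169).
Since gcd(946, 169) = 1, m ≡ 5·(946)⁻¹ ≡ 72 (mod 169). Smallest non-negative: 72.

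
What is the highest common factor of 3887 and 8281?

169

3887 = 13² · 23
8281 = 7² · 13²
Common: 13² = 169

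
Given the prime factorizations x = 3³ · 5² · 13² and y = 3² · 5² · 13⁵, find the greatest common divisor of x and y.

38025

min exponent per shared prime: 3² · 5² · 13² = 38025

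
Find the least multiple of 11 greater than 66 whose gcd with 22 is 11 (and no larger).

22 = 11·2. Any m with gcd(m, 22) = 11 is a multiple of 11, say 11s, with s coprime to 2.
Need s > 66/11, so s ≥ 7. First s ≥ 7 with gcd(s, 2) = 1 is s = 7. Thus m = 11·7 = 77.

77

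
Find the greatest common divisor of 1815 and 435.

15

Euclid: 1815 = 4·435 + 75; 435 = 5·75 + 60; 75 = 1·60 + 15; 60 = 4·15 + 0. Last nonzero remainder: 15.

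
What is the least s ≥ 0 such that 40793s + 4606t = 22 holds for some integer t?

4160

Reduce mod 4606: 40793s ≡ 22 (mod 4606). With g = gcd(40793, 4606) = 1 dividing 22, divide through: 40793s ≡ 22 (mod 4606).
Since gcd(40793, 4606) = 1, s ≡ 22·(40793)⁻¹ ≡ 4160 (mod 4606). Smallest non-negative: 4160.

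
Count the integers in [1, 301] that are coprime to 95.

229

95 = 5·19. Inclusion–exclusion on these primes:
301 − ⌊301/5⌋ − ⌊301/19⌋ + ⌊301/95⌋ = 229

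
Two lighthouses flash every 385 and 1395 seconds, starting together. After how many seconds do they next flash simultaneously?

107415

385 = 5 · 7 · 11; 1395 = 3² · 5 · 31
max exponents: 3² · 5 · 7 · 11 · 31 = 107415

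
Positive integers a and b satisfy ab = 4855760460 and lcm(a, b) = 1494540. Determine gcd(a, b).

3249

gcd·lcm = product, so gcd = 4855760460/1494540 = 3249.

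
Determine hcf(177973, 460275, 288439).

6137

177973 = 17 · 19² · 29; 460275 = 3 · 5² · 17 · 19²; 288439 = 17 · 19² · 47
gcd takes min exponent of each prime: 17 · 19² = 6137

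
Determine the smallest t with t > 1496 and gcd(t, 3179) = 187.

gcd(t, 3179) = 187 forces 187 | t; write t = 187s. Then gcd(187s, 187·17) = 187·gcd(s, 17), so need gcd(s, 17) = 1.
187s > 1496 gives s ≥ 9. The least s ≥ 9 coprime to 17 is 9, so t = 187·9 = 1683.

1683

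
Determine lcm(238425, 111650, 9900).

lcm(238425, 111650) = 238425·111650/gcd = 26620151250/275 = 96800550
lcm(96800550, 9900) = 96800550·9900/gcd = 958325445000/1650 = 580803300

580803300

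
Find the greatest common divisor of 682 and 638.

682 = 2 · 11 · 31
638 = 2 · 11 · 29
Common: 2 · 11 = 22

22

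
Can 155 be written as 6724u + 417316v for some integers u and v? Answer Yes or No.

gcd(6724, 417316): 417316 = 62·6724 + 428; 6724 = 15·428 + 304; 428 = 1·304 + 124; 304 = 2·124 + 56; 124 = 2·56 + 12; 56 = 4·12 + 8; 12 = 1·8 + 4; 8 = 2·4 + 0 → 4
4 does not divide 155, so a solution does not exist.

No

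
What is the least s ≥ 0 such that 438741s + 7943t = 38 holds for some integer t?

7816

Euclid: 438741 = 55·7943 + 1876; 7943 = 4·1876 + 439; 1876 = 4·439 + 120; 439 = 3·120 + 79; 120 = 1·79 + 41; 79 = 1·41 + 38; 41 = 1·38 + 3; 38 = 12·3 + 2; 3 = 1·2 + 1; 2 = 2·1 + 0 → gcd = 1; 38 = 1·38.
Back-substitution yields 438741·(2714) + 7943·(-149911) = 1, so one solution is s = 2714·38 = 103132, t = -149911·38 = -5696618.
Solutions in s differ by 7943/1 = 7943; the one in [0, 7943) is 103132 mod 7943 = 7816.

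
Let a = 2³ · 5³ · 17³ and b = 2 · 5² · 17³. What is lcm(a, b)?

max exponent per prime: 2³ · 5³ · 17³ = 4913000

4913000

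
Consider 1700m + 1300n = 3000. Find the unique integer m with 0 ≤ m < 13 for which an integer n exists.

1

Euclid: 1700 = 1·1300 + 400; 1300 = 3·400 + 100; 400 = 4·100 + 0 → gcd = 100; 3000 = 100·30.
Back-substitution yields 1700·(-3) + 1300·(4) = 100, so one solution is m = -3·30 = -90, n = 4·30 = 120.
Solutions in m differ by 1300/100 = 13; the one in [0, 13) is -90 mod 13 = 1.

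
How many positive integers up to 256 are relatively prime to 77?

Prime factors of 77: 7, 11. Count integers ≤ 256 divisible by none of them.
By inclusion–exclusion: 256 − ⌊256/7⌋ − ⌊256/11⌋ + ⌊256/77⌋ = 200.

200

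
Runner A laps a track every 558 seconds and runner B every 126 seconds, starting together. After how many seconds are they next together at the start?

558 = 2 · 3² · 31; 126 = 2 · 3² · 7
max exponents: 2 · 3² · 7 · 31 = 3906

3906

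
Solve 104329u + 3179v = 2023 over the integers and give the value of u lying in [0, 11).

2

Euclid: 104329 = 32·3179 + 2601; 3179 = 1·2601 + 578; 2601 = 4·578 + 289; 578 = 2·289 + 0 → gcd = 289; 2023 = 289·7.
Back-substitution yields 104329·(5) + 3179·(-164) = 289, so one solution is u = 5·7 = 35, v = -164·7 = -1148.
Solutions in u differ by 3179/289 = 11; the one in [0, 11) is 35 mod 11 = 2.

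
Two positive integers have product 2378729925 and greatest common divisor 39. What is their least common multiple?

gcd·lcm = product, so lcm = 2378729925/39 = 60993075.

60993075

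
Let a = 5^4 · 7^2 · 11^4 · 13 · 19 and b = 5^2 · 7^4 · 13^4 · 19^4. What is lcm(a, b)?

81776916529633950625

max exponent per prime: 5^4 · 7^4 · 11^4 · 13^4 · 19^4 = 81776916529633950625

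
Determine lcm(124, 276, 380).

812820

124 = 2² · 31; 276 = 2² · 3 · 23; 380 = 2² · 5 · 19
lcm takes max exponent of each prime: 2² · 3 · 5 · 19 · 23 · 31 = 812820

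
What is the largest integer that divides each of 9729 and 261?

9

9729 = 3² · 23 · 47
261 = 3² · 29
Common: 3² = 9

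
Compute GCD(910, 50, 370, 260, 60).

10

gcd(910, 50): 910 = 18·50 + 10; 50 = 5·10 + 0 → 10
gcd(10, 370): 370 = 37·10 + 0 → 10
gcd(10, 260): 260 = 26·10 + 0 → 10
gcd(10, 60): 60 = 6·10 + 0 → 10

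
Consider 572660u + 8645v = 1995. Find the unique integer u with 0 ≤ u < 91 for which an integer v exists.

Euclid: 572660 = 66·8645 + 2090; 8645 = 4·2090 + 285; 2090 = 7·285 + 95; 285 = 3·95 + 0 → gcd = 95; 1995 = 95·21.
Back-substitution yields 572660·(29) + 8645·(-1921) = 95, so one solution is u = 29·21 = 609, v = -1921·21 = -40341.
Solutions in u differ by 8645/95 = 91; the one in [0, 91) is 609 mod 91 = 63.

63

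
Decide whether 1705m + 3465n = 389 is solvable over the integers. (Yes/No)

By Bézout, 1705m + 3465n = 389 has integer solutions iff gcd(1705, 3465) | 389.
Euclid: 3465 = 2·1705 + 55; 1705 = 31·55 + 0. gcd = 55; 389 mod 55 = 4. No.

No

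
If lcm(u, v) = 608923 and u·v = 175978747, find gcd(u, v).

From gcd × lcm = uv: gcd = 175978747 / 608923 = 289.

289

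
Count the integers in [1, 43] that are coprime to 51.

Prime factors of 51: 3, 17. Count integers ≤ 43 divisible by none of them.
By inclusion–exclusion: 43 − ⌊43/3⌋ − ⌊43/17⌋ + ⌊43/51⌋ = 27.

27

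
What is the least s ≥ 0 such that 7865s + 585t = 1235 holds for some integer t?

7

Reduce mod 585: 7865s ≡ 1235 (mod 585). With g = gcd(7865, 585) = 65 dividing 1235, divide through: 121s ≡ 19 (mod 9).
Since gcd(121, 9) = 1, s ≡ 19·(121)⁻¹ ≡ 7 (mod 9). Smallest non-negative: 7.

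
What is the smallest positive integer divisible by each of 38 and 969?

1938

38 = 2 · 19; 969 = 3 · 17 · 19
max exponents: 2 · 3 · 17 · 19 = 1938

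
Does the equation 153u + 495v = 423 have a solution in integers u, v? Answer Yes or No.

Yes

By Bézout, 153u + 495v = 423 has integer solutions iff gcd(153, 495) | 423.
Euclid: 495 = 3·153 + 36; 153 = 4·36 + 9; 36 = 4·9 + 0. gcd = 9; 423 mod 9 = 0. Yes.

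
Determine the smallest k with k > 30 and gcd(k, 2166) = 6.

36

Multiples of 6 above 30: 6·6, 6·7, … . Need the cofactor coprime to 2166/6 = 361.
Checking s = 6, 7, … the first with gcd(s, 361) = 1 is s = 6, giving 36.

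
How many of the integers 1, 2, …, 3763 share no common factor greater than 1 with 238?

238 = 2·7·17. Inclusion–exclusion on these primes:
3763 − ⌊3763/2⌋ − ⌊3763/7⌋ − ⌊3763/17⌋ + ⌊3763/14⌋ + ⌊3763/34⌋ + ⌊3763/119⌋ − ⌊3763/238⌋ = 1518

1518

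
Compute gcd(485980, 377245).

55

Euclid: 485980 = 1·377245 + 108735; 377245 = 3·108735 + 51040; 108735 = 2·51040 + 6655; 51040 = 7·6655 + 4455; 6655 = 1·4455 + 2200; 4455 = 2·2200 + 55; 2200 = 40·55 + 0. Last nonzero remainder: 55.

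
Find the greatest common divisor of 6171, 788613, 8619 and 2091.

51

6171 = 3 · 11² · 17; 788613 = 3 · 7 · 17 · 47²; 8619 = 3 · 13² · 17; 2091 = 3 · 17 · 41
gcd takes min exponent of each prime: 3 · 17 = 51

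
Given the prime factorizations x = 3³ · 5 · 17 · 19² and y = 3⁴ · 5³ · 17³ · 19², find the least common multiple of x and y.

max exponent per prime: 3⁴ · 5³ · 17³ · 19² = 17957629125

17957629125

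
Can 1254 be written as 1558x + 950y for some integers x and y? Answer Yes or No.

gcd(1558, 950): 1558 = 1·950 + 608; 950 = 1·608 + 342; 608 = 1·342 + 266; 342 = 1·266 + 76; 266 = 3·76 + 38; 76 = 2·38 + 0 → 38
38 divides 1254, so a solution exists.

Yes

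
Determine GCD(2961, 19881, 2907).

gcd(2961, 19881): 19881 = 6·2961 + 2115; 2961 = 1·2115 + 846; 2115 = 2·846 + 423; 846 = 2·423 + 0 → 423
gcd(423, 2907): 2907 = 6·423 + 369; 423 = 1·369 + 54; 369 = 6·54 + 45; 54 = 1·45 + 9; 45 = 5·9 + 0 → 9

9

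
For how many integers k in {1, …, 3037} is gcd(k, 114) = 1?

960

Prime factors of 114: 2, 3, 19. Count integers ≤ 3037 divisible by none of them.
By inclusion–exclusion: 3037 − ⌊3037/2⌋ − ⌊3037/3⌋ − ⌊3037/19⌋ + ⌊3037/6⌋ + ⌊3037/38⌋ + ⌊3037/57⌋ − ⌊3037/114⌋ = 960.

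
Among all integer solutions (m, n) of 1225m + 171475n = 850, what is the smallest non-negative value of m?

4760

Reduce mod 171475: 1225m ≡ 850 (mod 171475). With g = gcd(1225, 171475) = 25 dividing 850, divide through: 49m ≡ 34 (mod 6859).
Since gcd(49, 6859) = 1, m ≡ 34·(49)⁻¹ ≡ 4760 (mod 6859). Smallest non-negative: 4760.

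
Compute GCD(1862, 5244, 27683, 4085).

gcd(1862, 5244): 5244 = 2·1862 + 1520; 1862 = 1·1520 + 342; 1520 = 4·342 + 152; 342 = 2·152 + 38; 152 = 4·38 + 0 → 38
gcd(38, 27683): 27683 = 728·38 + 19; 38 = 2·19 + 0 → 19
gcd(19, 4085): 4085 = 215·19 + 0 → 19

19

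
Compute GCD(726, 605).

Euclid: 726 = 1·605 + 121; 605 = 5·121 + 0. Last nonzero remainder: 121.

121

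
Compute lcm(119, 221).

1547

119 = 7 · 17; 221 = 13 · 17
max exponents: 7 · 13 · 17 = 1547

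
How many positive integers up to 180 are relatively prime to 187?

Prime factors of 187: 11, 17. Count integers ≤ 180 divisible by none of them.
By inclusion–exclusion: 180 − ⌊180/11⌋ − ⌊180/17⌋ + ⌊180/187⌋ = 154.

154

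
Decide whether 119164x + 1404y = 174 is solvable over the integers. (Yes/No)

gcd(119164, 1404): 119164 = 84·1404 + 1228; 1404 = 1·1228 + 176; 1228 = 6·176 + 172; 176 = 1·172 + 4; 172 = 43·4 + 0 → 4
4 does not divide 174, so a solution does not exist.

No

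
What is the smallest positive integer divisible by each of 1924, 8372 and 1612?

lcm(1924, 8372) = 1924·8372/gcd = 16107728/52 = 309764
lcm(309764, 1612) = 309764·1612/gcd = 499339568/52 = 9602684

9602684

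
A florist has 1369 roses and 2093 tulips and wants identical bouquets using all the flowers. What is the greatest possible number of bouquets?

1369 = 37²
2093 = 7 · 13 · 23
Common: 1 = 1

1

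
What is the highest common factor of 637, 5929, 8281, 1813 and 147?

49

637 = 7² · 13; 5929 = 7² · 11²; 8281 = 7² · 13²; 1813 = 7² · 37; 147 = 3 · 7²
gcd takes min exponent of each prime: 7² = 49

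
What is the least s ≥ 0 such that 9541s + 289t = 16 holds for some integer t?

Reduce mod 289: 9541s ≡ 16 (mod 289). With g = gcd(9541, 289) = 1 dividing 16, divide through: 9541s ≡ 16 (mod 289).
Since gcd(9541, 289) = 1, s ≡ 16·(9541)⁻¹ ≡ 4 (mod 289). Smallest non-negative: 4.

4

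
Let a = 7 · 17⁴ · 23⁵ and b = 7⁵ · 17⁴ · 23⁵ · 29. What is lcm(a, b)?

262013135034253309

max exponent per prime: 7⁵ · 17⁴ · 23⁵ · 29 = 262013135034253309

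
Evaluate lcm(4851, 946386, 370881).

301897134

lcm(4851, 946386) = 4851·946386/gcd = 4590918486/441 = 10410246
lcm(10410246, 370881) = 10410246·370881/gcd = 3860962446726/12789 = 301897134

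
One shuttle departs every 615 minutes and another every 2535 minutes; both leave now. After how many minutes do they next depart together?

103935

615 = 3 · 5 · 41; 2535 = 3 · 5 · 13²
max exponents: 3 · 5 · 13² · 41 = 103935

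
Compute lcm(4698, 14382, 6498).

4698 = 2 · 3⁴ · 29; 14382 = 2 · 3² · 17 · 47; 6498 = 2 · 3² · 19²
lcm takes max exponent of each prime: 2 · 3⁴ · 17 · 19² · 29 · 47 = 1355086422

1355086422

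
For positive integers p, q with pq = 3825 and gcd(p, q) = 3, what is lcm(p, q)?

For any two positive integers, gcd × lcm equals their product. Hence lcm = 3825 / 3 = 1275.

1275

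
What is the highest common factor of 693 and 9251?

11

693 = 3² · 7 · 11
9251 = 11 · 29²
Common: 11 = 11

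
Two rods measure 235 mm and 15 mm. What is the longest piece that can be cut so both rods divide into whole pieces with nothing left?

5

235 = 5 · 47
15 = 3 · 5
Common: 5 = 5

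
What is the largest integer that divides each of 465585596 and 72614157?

119

Euclid: 465585596 = 6·72614157 + 29900654; 72614157 = 2·29900654 + 12812849; 29900654 = 2·12812849 + 4274956; 12812849 = 2·4274956 + 4262937; 4274956 = 1·4262937 + 12019; 4262937 = 354·12019 + 8211; 12019 = 1·8211 + 3808; 8211 = 2·3808 + 595; 3808 = 6·595 + 238; 595 = 2·238 + 119; 238 = 2·119 + 0. Last nonzero remainder: 119.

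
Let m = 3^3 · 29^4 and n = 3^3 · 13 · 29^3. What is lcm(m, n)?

248255631

max exponent per prime: 3^3 · 13 · 29^4 = 248255631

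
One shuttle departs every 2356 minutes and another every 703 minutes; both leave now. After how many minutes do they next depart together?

gcd first: 2356 = 3·703 + 247; 703 = 2·247 + 209; 247 = 1·209 + 38; 209 = 5·38 + 19; 38 = 2·19 + 0 → gcd = 19
lcm = 2356·703/gcd = 1656268/19 = 87172

87172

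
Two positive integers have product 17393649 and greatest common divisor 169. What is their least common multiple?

Since gcd(m,n)·lcm(m,n) = mn, lcm = 17393649/169 = 102921.

102921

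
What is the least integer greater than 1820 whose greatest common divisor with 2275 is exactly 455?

Multiples of 455 above 1820: 455·5, 455·6, … . Need the cofactor coprime to 2275/455 = 5.
Checking s = 5, 6, … the first with gcd(s, 5) = 1 is s = 6, giving 2730.

2730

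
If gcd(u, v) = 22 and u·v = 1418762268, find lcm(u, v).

Since gcd(u,v)·lcm(u,v) = uv, lcm = 1418762268/22 = 64489194.

64489194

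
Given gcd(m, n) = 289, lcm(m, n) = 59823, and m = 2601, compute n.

6647

Using mn = gcd(m,n)·lcm(m,n) = 289·59823 = 17288847, we get n = 17288847/2601 = 6647.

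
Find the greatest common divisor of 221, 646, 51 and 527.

gcd(221, 646): 646 = 2·221 + 204; 221 = 1·204 + 17; 204 = 12·17 + 0 → 17
gcd(17, 51): 51 = 3·17 + 0 → 17
gcd(17, 527): 527 = 31·17 + 0 → 17

17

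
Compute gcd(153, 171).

9

153 = 3² · 17
171 = 3² · 19
Common: 3² = 9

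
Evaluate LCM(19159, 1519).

593929

19159 = 7² · 17 · 23; 1519 = 7² · 31
max exponents: 7² · 17 · 23 · 31 = 593929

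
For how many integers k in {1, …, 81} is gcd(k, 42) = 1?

23

Prime factors of 42: 2, 3, 7. Count integers ≤ 81 divisible by none of them.
By inclusion–exclusion: 81 − ⌊81/2⌋ − ⌊81/3⌋ − ⌊81/7⌋ + ⌊81/6⌋ + ⌊81/14⌋ + ⌊81/21⌋ − ⌊81/42⌋ = 23.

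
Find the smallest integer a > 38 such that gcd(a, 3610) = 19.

57

Multiples of 19 above 38: 19·3, 19·4, … . Need the cofactor coprime to 3610/19 = 190.
Checking s = 3, 4, … the first with gcd(s, 190) = 1 is s = 3, giving 57.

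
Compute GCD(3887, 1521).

3887 = 13² · 23
1521 = 3² · 13²
Common: 13² = 169

169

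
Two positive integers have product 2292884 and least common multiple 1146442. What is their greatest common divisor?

2

gcd·lcm = product, so gcd = 2292884/1146442 = 2.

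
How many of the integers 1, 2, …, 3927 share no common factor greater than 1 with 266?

Prime factors of 266: 2, 7, 19. Count integers ≤ 3927 divisible by none of them.
By inclusion–exclusion: 3927 − ⌊3927/2⌋ − ⌊3927/7⌋ − ⌊3927/19⌋ + ⌊3927/14⌋ + ⌊3927/38⌋ + ⌊3927/133⌋ − ⌊3927/266⌋ = 1595.

1595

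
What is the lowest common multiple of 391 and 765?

391 = 17 · 23; 765 = 3² · 5 · 17
max exponents: 3² · 5 · 17 · 23 = 17595

17595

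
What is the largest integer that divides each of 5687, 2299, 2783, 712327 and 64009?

gcd(5687, 2299): 5687 = 2·2299 + 1089; 2299 = 2·1089 + 121; 1089 = 9·121 + 0 → 121
gcd(121, 2783): 2783 = 23·121 + 0 → 121
gcd(121, 712327): 712327 = 5887·121 + 0 → 121
gcd(121, 64009): 64009 = 529·121 + 0 → 121

121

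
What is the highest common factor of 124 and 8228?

124 = 2² · 31
8228 = 2² · 11² · 17
Common: 2² = 4

4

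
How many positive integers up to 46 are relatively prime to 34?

Prime factors of 34: 2, 17. Count integers ≤ 46 divisible by none of them.
By inclusion–exclusion: 46 − ⌊46/2⌋ − ⌊46/17⌋ + ⌊46/34⌋ = 22.

22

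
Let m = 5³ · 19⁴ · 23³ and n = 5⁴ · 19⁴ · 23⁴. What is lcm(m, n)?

max exponent per prime: 5⁴ · 19⁴ · 23⁴ = 22793224350625

22793224350625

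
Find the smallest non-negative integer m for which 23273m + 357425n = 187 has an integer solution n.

Reduce mod 357425: 23273m ≡ 187 (mod 357425). With g = gcd(23273, 357425) = 17 dividing 187, divide through: 1369m ≡ 11 (mod 21025).
Since gcd(1369, 21025) = 1, m ≡ 11·(1369)⁻¹ ≡ 1244 (mod 21025). Smallest non-negative: 1244.

1244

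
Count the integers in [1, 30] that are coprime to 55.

Prime factors of 55: 5, 11. Count integers ≤ 30 divisible by none of them.
By inclusion–exclusion: 30 − ⌊30/5⌋ − ⌊30/11⌋ + ⌊30/55⌋ = 22.

22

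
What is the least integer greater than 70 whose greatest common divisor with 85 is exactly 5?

75

Multiples of 5 above 70: 5·15, 5·16, … . Need the cofactor coprime to 85/5 = 17.
Checking s = 15, 16, … the first with gcd(s, 17) = 1 is s = 15, giving 75.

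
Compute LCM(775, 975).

gcd first: 975 = 1·775 + 200; 775 = 3·200 + 175; 200 = 1·175 + 25; 175 = 7·25 + 0 → gcd = 25
lcm = 775·975/gcd = 755625/25 = 30225

30225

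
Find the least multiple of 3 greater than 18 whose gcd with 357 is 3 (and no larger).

24

Multiples of 3 above 18: 3·7, 3·8, … . Need the cofactor coprime to 357/3 = 119.
Checking s = 7, 8, … the first with gcd(s, 119) = 1 is s = 8, giving 24.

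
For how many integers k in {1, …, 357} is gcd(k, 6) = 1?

119

6 = 2·3. Inclusion–exclusion on these primes:
357 − ⌊357/2⌋ − ⌊357/3⌋ + ⌊357/6⌋ = 119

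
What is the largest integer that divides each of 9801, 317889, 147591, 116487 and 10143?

gcd(9801, 317889): 317889 = 32·9801 + 4257; 9801 = 2·4257 + 1287; 4257 = 3·1287 + 396; 1287 = 3·396 + 99; 396 = 4·99 + 0 → 99
gcd(99, 147591): 147591 = 1490·99 + 81; 99 = 1·81 + 18; 81 = 4·18 + 9; 18 = 2·9 + 0 → 9
gcd(9, 116487): 116487 = 12943·9 + 0 → 9
gcd(9, 10143): 10143 = 1127·9 + 0 → 9

9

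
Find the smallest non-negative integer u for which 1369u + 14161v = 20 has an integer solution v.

3848

gcd(1369, 14161) = 1 (Euclid: 14161 = 10·1369 + 471; 1369 = 2·471 + 427; 471 = 1·427 + 44; 427 = 9·44 + 31; 44 = 1·31 + 13; 31 = 2·13 + 5; 13 = 2·5 + 3; 5 = 1·3 + 2; 3 = 1·2 + 1; 2 = 2·1 + 0), and 1 | 20.
Extended Euclid: 1369·(-5472) + 14161·(529) = 1. Scale by 20: u₀ = -109440.
General solution u = u₀ + 14161t; reducing mod 14161 gives u = 3848 (and v = -372).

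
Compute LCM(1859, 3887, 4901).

1859 = 11 · 13²; 3887 = 13² · 23; 4901 = 13² · 29
lcm takes max exponent of each prime: 11 · 13² · 23 · 29 = 1239953

1239953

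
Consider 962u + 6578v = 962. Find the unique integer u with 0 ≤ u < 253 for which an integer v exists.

1

gcd(962, 6578) = 26 (Euclid: 6578 = 6·962 + 806; 962 = 1·806 + 156; 806 = 5·156 + 26; 156 = 6·26 + 0), and 26 | 962.
Extended Euclid: 962·(-41) + 6578·(6) = 26. Scale by 37: u₀ = -1517.
General solution u = u₀ + 253t; reducing mod 253 gives u = 1 (and v = 0).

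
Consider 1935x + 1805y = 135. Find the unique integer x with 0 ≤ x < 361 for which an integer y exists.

126

Reduce mod 1805: 1935x ≡ 135 (mod 1805). With g = gcd(1935, 1805) = 5 dividing 135, divide through: 387x ≡ 27 (mod 361).
Since gcd(387, 361) = 1, x ≡ 27·(387)⁻¹ ≡ 126 (mod 361). Smallest non-negative: 126.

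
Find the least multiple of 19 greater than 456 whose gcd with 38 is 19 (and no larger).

Multiples of 19 above 456: 19·25, 19·26, … . Need the cofactor coprime to 38/19 = 2.
Checking s = 25, 26, … the first with gcd(s, 2) = 1 is s = 25, giving 475.

475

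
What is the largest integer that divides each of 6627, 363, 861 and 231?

3

6627 = 3 · 47²; 363 = 3 · 11²; 861 = 3 · 7 · 41; 231 = 3 · 7 · 11
gcd takes min exponent of each prime: 3 = 3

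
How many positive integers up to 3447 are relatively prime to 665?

2239

Prime factors of 665: 5, 7, 19. Count integers ≤ 3447 divisible by none of them.
By inclusion–exclusion: 3447 − ⌊3447/5⌋ − ⌊3447/7⌋ − ⌊3447/19⌋ + ⌊3447/35⌋ + ⌊3447/95⌋ + ⌊3447/133⌋ − ⌊3447/665⌋ = 2239.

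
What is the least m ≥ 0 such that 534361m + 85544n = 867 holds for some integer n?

219

Euclid: 534361 = 6·85544 + 21097; 85544 = 4·21097 + 1156; 21097 = 18·1156 + 289; 1156 = 4·289 + 0 → gcd = 289; 867 = 289·3.
Back-substitution yields 534361·(73) + 85544·(-456) = 289, so one solution is m = 73·3 = 219, n = -456·3 = -1368.
Solutions in m differ by 85544/289 = 296; the one in [0, 296) is 219 mod 296 = 219.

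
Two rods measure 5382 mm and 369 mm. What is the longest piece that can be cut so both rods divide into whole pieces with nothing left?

9

5382 = 2 · 3² · 13 · 23
369 = 3² · 41
Common: 3² = 9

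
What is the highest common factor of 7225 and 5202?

7225 = 5² · 17²
5202 = 2 · 3² · 17²
Common: 17² = 289

289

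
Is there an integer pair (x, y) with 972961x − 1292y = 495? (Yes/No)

No

gcd(972961, 1292): 972961 = 753·1292 + 85; 1292 = 15·85 + 17; 85 = 5·17 + 0 → 17
17 does not divide 495, so a solution does not exist.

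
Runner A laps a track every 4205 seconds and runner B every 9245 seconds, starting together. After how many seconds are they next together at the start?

4205 = 5 · 29²; 9245 = 5 · 43²
max exponents: 5 · 29² · 43² = 7775045

7775045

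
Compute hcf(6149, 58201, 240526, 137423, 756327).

gcd(6149, 58201): 58201 = 9·6149 + 2860; 6149 = 2·2860 + 429; 2860 = 6·429 + 286; 429 = 1·286 + 143; 286 = 2·143 + 0 → 143
gcd(143, 240526): 240526 = 1682·143 + 0 → 143
gcd(143, 137423): 137423 = 961·143 + 0 → 143
gcd(143, 756327): 756327 = 5289·143 + 0 → 143

143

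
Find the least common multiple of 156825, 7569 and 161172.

lcm(156825, 7569) = 156825·7569/gcd = 1187008425/9 = 131889825
lcm(131889825, 161172) = 131889825·161172/gcd = 21256946874900/9 = 2361882986100

2361882986100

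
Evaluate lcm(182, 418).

182 = 2 · 7 · 13; 418 = 2 · 11 · 19
max exponents: 2 · 7 · 11 · 13 · 19 = 38038

38038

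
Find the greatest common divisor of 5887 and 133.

Euclid: 5887 = 44·133 + 35; 133 = 3·35 + 28; 35 = 1·28 + 7; 28 = 4·7 + 0. Last nonzero remainder: 7.

7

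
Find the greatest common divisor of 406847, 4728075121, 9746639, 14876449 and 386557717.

406847 = 7² · 19² · 23; 4728075121 = 7² · 11² · 19² · 47²; 9746639 = 7² · 19³ · 29; 14876449 = 7² · 19² · 29²; 386557717 = 7² · 13 · 19² · 41²
gcd takes min exponent of each prime: 7² · 19² = 17689

17689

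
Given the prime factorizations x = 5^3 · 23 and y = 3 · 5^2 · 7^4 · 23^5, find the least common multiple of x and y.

5795122328625

max exponent per prime: 3 · 5^3 · 7^4 · 23^5 = 5795122328625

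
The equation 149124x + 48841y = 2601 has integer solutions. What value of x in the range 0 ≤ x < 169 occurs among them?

1

Euclid: 149124 = 3·48841 + 2601; 48841 = 18·2601 + 2023; 2601 = 1·2023 + 578; 2023 = 3·578 + 289; 578 = 2·289 + 0 → gcd = 289; 2601 = 289·9.
Back-substitution yields 149124·(-75) + 48841·(229) = 289, so one solution is x = -75·9 = -675, y = 229·9 = 2061.
Solutions in x differ by 48841/289 = 169; the one in [0, 169) is -675 mod 169 = 1.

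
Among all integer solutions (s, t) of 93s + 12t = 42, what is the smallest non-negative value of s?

2

Euclid: 93 = 7·12 + 9; 12 = 1·9 + 3; 9 = 3·3 + 0 → gcd = 3; 42 = 3·14.
Back-substitution yields 93·(-1) + 12·(8) = 3, so one solution is s = -1·14 = -14, t = 8·14 = 112.
Solutions in s differ by 12/3 = 4; the one in [0, 4) is -14 mod 4 = 2.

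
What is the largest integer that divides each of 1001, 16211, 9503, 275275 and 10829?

gcd(1001, 16211): 16211 = 16·1001 + 195; 1001 = 5·195 + 26; 195 = 7·26 + 13; 26 = 2·13 + 0 → 13
gcd(13, 9503): 9503 = 731·13 + 0 → 13
gcd(13, 275275): 275275 = 21175·13 + 0 → 13
gcd(13, 10829): 10829 = 833·13 + 0 → 13

13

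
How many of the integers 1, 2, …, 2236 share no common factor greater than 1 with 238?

901

238 = 2·7·17. Inclusion–exclusion on these primes:
2236 − ⌊2236/2⌋ − ⌊2236/7⌋ − ⌊2236/17⌋ + ⌊2236/14⌋ + ⌊2236/34⌋ + ⌊2236/119⌋ − ⌊2236/238⌋ = 901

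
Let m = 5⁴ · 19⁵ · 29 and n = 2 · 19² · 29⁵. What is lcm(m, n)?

63484544409688750

max exponent per prime: 2 · 5⁴ · 19⁵ · 29⁵ = 63484544409688750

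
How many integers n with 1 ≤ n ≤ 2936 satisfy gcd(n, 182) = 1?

Prime factors of 182: 2, 7, 13. Count integers ≤ 2936 divisible by none of them.
By inclusion–exclusion: 2936 − ⌊2936/2⌋ − ⌊2936/7⌋ − ⌊2936/13⌋ + ⌊2936/14⌋ + ⌊2936/26⌋ + ⌊2936/91⌋ − ⌊2936/182⌋ = 1161.

1161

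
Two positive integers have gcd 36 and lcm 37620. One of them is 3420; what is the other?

Using pq = gcd(p,q)·lcm(p,q) = 36·37620 = 1354320, we get q = 1354320/3420 = 396.

396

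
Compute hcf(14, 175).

14 = 2 · 7
175 = 5² · 7
Common: 7 = 7

7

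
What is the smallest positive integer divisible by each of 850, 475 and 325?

850 = 2 · 5² · 17; 475 = 5² · 19; 325 = 5² · 13
lcm takes max exponent of each prime: 2 · 5² · 13 · 17 · 19 = 209950

209950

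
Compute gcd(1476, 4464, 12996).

gcd(1476, 4464): 4464 = 3·1476 + 36; 1476 = 41·36 + 0 → 36
gcd(36, 12996): 12996 = 361·36 + 0 → 36

36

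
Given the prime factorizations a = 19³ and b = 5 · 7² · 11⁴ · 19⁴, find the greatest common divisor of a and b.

min exponent per shared prime: 19³ = 6859

6859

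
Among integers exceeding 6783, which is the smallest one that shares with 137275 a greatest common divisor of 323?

7106

137275 = 323·425. Any m with gcd(m, 137275) = 323 is a multiple of 323, say 323s, with s coprime to 425.
Need s > 6783/323, so s ≥ 22. First s ≥ 22 with gcd(s, 425) = 1 is s = 22. Thus m = 323·22 = 7106.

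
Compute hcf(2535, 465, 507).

2535 = 3 · 5 · 13²; 465 = 3 · 5 · 31; 507 = 3 · 13²
gcd takes min exponent of each prime: 3 = 3

3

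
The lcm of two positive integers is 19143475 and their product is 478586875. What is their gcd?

From gcd × lcm = mn: gcd = 478586875 / 19143475 = 25.

25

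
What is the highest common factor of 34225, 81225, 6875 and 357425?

25

34225 = 5² · 37²; 81225 = 3² · 5² · 19²; 6875 = 5⁴ · 11; 357425 = 5² · 17 · 29²
gcd takes min exponent of each prime: 5² = 25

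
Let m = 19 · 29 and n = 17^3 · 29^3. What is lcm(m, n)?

max exponent per prime: 17^3 · 19 · 29^3 = 2276639983

2276639983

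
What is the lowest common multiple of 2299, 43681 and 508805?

183678605

lcm(2299, 43681) = 2299·43681/gcd = 100422619/2299 = 43681
lcm(43681, 508805) = 43681·508805/gcd = 22225111205/121 = 183678605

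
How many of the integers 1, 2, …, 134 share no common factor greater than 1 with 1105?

94

1105 = 5·13·17. Inclusion–exclusion on these primes:
134 − ⌊134/5⌋ − ⌊134/13⌋ − ⌊134/17⌋ + ⌊134/65⌋ + ⌊134/85⌋ + ⌊134/221⌋ − ⌊134/1105⌋ = 94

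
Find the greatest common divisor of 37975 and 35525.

1225

37975 = 5² · 7² · 31
35525 = 5² · 7² · 29
Common: 5² · 7² = 1225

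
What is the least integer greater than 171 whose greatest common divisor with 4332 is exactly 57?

285

Multiples of 57 above 171: 57·4, 57·5, … . Need the cofactor coprime to 4332/57 = 76.
Checking s = 4, 5, … the first with gcd(s, 76) = 1 is s = 5, giving 285.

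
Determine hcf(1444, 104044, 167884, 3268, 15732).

gcd(1444, 104044): 104044 = 72·1444 + 76; 1444 = 19·76 + 0 → 76
gcd(76, 167884): 167884 = 2209·76 + 0 → 76
gcd(76, 3268): 3268 = 43·76 + 0 → 76
gcd(76, 15732): 15732 = 207·76 + 0 → 76

76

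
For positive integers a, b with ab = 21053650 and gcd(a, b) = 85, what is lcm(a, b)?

Since gcd(a,b)·lcm(a,b) = ab, lcm = 21053650/85 = 247690.

247690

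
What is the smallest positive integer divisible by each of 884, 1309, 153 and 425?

884 = 2² · 13 · 17; 1309 = 7 · 11 · 17; 153 = 3² · 17; 425 = 5² · 17
lcm takes max exponent of each prime: 2² · 3² · 5² · 7 · 11 · 13 · 17 = 15315300

15315300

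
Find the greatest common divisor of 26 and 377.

13

26 = 2 · 13
377 = 13 · 29
Common: 13 = 13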